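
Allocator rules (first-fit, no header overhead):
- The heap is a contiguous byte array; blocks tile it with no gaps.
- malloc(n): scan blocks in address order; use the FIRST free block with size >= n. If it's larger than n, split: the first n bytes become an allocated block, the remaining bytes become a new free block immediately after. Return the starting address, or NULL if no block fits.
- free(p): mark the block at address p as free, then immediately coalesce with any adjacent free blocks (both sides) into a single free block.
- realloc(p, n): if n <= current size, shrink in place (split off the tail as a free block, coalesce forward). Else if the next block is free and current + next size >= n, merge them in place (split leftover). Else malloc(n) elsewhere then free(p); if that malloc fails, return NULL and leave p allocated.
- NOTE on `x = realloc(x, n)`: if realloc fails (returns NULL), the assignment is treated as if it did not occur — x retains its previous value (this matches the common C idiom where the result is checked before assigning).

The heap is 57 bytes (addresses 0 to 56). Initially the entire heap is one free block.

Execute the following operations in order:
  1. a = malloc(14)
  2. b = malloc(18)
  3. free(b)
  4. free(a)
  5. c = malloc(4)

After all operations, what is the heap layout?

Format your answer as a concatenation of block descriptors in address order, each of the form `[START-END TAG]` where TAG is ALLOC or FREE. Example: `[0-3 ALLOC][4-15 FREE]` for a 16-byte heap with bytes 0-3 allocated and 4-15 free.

Answer: [0-3 ALLOC][4-56 FREE]

Derivation:
Op 1: a = malloc(14) -> a = 0; heap: [0-13 ALLOC][14-56 FREE]
Op 2: b = malloc(18) -> b = 14; heap: [0-13 ALLOC][14-31 ALLOC][32-56 FREE]
Op 3: free(b) -> (freed b); heap: [0-13 ALLOC][14-56 FREE]
Op 4: free(a) -> (freed a); heap: [0-56 FREE]
Op 5: c = malloc(4) -> c = 0; heap: [0-3 ALLOC][4-56 FREE]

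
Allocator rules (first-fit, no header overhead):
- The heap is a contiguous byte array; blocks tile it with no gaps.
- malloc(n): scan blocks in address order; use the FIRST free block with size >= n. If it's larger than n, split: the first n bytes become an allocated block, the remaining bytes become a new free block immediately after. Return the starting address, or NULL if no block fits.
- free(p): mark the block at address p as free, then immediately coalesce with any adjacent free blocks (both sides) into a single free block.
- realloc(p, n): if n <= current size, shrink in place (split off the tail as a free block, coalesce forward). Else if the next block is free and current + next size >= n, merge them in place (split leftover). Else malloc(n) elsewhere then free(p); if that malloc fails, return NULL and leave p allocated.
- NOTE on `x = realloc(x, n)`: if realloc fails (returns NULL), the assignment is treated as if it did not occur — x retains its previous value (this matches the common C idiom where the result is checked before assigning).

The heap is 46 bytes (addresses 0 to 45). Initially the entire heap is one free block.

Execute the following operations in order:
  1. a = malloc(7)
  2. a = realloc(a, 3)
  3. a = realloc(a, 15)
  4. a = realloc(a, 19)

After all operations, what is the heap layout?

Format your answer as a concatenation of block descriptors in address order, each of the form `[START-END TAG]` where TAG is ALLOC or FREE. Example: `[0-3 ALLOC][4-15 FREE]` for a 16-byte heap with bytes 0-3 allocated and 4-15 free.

Op 1: a = malloc(7) -> a = 0; heap: [0-6 ALLOC][7-45 FREE]
Op 2: a = realloc(a, 3) -> a = 0; heap: [0-2 ALLOC][3-45 FREE]
Op 3: a = realloc(a, 15) -> a = 0; heap: [0-14 ALLOC][15-45 FREE]
Op 4: a = realloc(a, 19) -> a = 0; heap: [0-18 ALLOC][19-45 FREE]

Answer: [0-18 ALLOC][19-45 FREE]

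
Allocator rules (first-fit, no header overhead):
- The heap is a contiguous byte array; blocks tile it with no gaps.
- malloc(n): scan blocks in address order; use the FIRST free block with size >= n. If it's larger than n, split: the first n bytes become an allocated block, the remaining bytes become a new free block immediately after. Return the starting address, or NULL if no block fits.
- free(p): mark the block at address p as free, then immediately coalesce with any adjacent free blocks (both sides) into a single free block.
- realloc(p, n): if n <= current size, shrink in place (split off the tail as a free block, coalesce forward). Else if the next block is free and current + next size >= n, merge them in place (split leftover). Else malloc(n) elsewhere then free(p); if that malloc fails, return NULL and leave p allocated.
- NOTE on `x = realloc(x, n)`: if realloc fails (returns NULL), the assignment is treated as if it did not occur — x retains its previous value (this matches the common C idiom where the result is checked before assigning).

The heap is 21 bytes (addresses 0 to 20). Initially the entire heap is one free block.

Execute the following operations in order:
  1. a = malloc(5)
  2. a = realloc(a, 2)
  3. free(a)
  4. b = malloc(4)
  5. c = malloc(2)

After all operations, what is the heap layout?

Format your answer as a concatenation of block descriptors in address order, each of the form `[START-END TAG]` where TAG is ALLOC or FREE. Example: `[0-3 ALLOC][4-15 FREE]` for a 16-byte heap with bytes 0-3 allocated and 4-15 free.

Answer: [0-3 ALLOC][4-5 ALLOC][6-20 FREE]

Derivation:
Op 1: a = malloc(5) -> a = 0; heap: [0-4 ALLOC][5-20 FREE]
Op 2: a = realloc(a, 2) -> a = 0; heap: [0-1 ALLOC][2-20 FREE]
Op 3: free(a) -> (freed a); heap: [0-20 FREE]
Op 4: b = malloc(4) -> b = 0; heap: [0-3 ALLOC][4-20 FREE]
Op 5: c = malloc(2) -> c = 4; heap: [0-3 ALLOC][4-5 ALLOC][6-20 FREE]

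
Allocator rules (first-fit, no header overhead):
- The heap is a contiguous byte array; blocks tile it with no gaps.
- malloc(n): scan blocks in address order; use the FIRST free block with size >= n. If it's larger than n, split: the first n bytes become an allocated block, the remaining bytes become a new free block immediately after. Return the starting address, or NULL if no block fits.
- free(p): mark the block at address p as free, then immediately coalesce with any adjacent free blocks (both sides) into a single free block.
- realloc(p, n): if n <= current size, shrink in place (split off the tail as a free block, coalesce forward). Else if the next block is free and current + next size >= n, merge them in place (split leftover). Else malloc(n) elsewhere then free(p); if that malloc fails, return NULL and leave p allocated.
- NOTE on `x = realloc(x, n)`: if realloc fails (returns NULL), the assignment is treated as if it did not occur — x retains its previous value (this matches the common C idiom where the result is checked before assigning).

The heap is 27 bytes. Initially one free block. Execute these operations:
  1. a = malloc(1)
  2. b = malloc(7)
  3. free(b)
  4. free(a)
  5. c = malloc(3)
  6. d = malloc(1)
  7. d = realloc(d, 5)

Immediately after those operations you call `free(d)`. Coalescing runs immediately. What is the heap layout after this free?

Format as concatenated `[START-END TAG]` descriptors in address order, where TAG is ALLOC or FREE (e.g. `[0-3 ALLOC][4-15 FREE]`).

Op 1: a = malloc(1) -> a = 0; heap: [0-0 ALLOC][1-26 FREE]
Op 2: b = malloc(7) -> b = 1; heap: [0-0 ALLOC][1-7 ALLOC][8-26 FREE]
Op 3: free(b) -> (freed b); heap: [0-0 ALLOC][1-26 FREE]
Op 4: free(a) -> (freed a); heap: [0-26 FREE]
Op 5: c = malloc(3) -> c = 0; heap: [0-2 ALLOC][3-26 FREE]
Op 6: d = malloc(1) -> d = 3; heap: [0-2 ALLOC][3-3 ALLOC][4-26 FREE]
Op 7: d = realloc(d, 5) -> d = 3; heap: [0-2 ALLOC][3-7 ALLOC][8-26 FREE]
free(d): d = 3 -> block [3-7 ALLOC]; mark free, coalesce with adjacent free neighbors -> [0-2 ALLOC][3-26 FREE]

Answer: [0-2 ALLOC][3-26 FREE]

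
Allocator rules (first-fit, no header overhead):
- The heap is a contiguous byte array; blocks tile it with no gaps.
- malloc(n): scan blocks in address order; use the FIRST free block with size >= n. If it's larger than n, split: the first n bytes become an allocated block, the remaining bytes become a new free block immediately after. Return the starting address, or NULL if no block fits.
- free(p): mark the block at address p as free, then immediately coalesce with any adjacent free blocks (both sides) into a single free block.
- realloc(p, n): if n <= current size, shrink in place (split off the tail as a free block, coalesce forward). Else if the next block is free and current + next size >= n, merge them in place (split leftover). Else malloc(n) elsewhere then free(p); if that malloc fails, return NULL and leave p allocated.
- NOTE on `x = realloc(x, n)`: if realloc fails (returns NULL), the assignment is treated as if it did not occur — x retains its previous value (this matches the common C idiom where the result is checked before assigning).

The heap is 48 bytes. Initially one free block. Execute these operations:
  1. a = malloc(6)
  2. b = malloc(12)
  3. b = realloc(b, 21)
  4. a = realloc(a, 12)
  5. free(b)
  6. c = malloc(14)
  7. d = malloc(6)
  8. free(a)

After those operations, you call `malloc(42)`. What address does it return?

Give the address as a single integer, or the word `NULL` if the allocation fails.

Answer: NULL

Derivation:
Op 1: a = malloc(6) -> a = 0; heap: [0-5 ALLOC][6-47 FREE]
Op 2: b = malloc(12) -> b = 6; heap: [0-5 ALLOC][6-17 ALLOC][18-47 FREE]
Op 3: b = realloc(b, 21) -> b = 6; heap: [0-5 ALLOC][6-26 ALLOC][27-47 FREE]
Op 4: a = realloc(a, 12) -> a = 27; heap: [0-5 FREE][6-26 ALLOC][27-38 ALLOC][39-47 FREE]
Op 5: free(b) -> (freed b); heap: [0-26 FREE][27-38 ALLOC][39-47 FREE]
Op 6: c = malloc(14) -> c = 0; heap: [0-13 ALLOC][14-26 FREE][27-38 ALLOC][39-47 FREE]
Op 7: d = malloc(6) -> d = 14; heap: [0-13 ALLOC][14-19 ALLOC][20-26 FREE][27-38 ALLOC][39-47 FREE]
Op 8: free(a) -> (freed a); heap: [0-13 ALLOC][14-19 ALLOC][20-47 FREE]
malloc(42): first-fit scan over [0-13 ALLOC][14-19 ALLOC][20-47 FREE] -> NULL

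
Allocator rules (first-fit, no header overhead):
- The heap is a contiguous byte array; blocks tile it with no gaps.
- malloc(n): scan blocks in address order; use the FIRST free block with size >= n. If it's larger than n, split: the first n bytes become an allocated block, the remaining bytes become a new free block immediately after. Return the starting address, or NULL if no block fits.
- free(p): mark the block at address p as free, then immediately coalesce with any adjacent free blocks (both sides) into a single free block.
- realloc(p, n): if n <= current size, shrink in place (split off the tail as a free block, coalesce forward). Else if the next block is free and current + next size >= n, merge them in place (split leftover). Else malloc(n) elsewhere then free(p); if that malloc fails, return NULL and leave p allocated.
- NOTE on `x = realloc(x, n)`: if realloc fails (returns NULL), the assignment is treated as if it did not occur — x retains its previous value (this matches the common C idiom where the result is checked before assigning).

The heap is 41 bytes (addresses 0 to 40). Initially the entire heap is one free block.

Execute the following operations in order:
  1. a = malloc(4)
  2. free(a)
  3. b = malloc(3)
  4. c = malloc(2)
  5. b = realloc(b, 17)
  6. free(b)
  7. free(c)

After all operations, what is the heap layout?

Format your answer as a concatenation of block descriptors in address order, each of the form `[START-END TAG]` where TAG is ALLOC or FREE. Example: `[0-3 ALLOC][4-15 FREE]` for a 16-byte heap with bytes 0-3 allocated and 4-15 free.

Op 1: a = malloc(4) -> a = 0; heap: [0-3 ALLOC][4-40 FREE]
Op 2: free(a) -> (freed a); heap: [0-40 FREE]
Op 3: b = malloc(3) -> b = 0; heap: [0-2 ALLOC][3-40 FREE]
Op 4: c = malloc(2) -> c = 3; heap: [0-2 ALLOC][3-4 ALLOC][5-40 FREE]
Op 5: b = realloc(b, 17) -> b = 5; heap: [0-2 FREE][3-4 ALLOC][5-21 ALLOC][22-40 FREE]
Op 6: free(b) -> (freed b); heap: [0-2 FREE][3-4 ALLOC][5-40 FREE]
Op 7: free(c) -> (freed c); heap: [0-40 FREE]

Answer: [0-40 FREE]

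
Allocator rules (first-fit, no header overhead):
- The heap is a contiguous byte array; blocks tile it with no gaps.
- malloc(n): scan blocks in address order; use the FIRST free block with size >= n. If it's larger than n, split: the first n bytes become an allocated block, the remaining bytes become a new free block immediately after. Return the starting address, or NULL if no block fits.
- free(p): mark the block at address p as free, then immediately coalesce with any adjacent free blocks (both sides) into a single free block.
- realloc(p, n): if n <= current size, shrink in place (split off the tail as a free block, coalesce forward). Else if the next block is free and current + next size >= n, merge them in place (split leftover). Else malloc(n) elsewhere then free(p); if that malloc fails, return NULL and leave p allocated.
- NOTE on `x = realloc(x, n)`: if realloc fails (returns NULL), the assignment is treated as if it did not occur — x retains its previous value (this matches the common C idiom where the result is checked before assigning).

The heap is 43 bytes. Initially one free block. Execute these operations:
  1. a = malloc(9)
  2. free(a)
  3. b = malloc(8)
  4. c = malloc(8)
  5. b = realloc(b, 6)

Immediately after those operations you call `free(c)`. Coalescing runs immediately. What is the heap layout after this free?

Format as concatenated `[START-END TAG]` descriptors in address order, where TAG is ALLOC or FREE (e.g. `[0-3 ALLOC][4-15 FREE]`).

Op 1: a = malloc(9) -> a = 0; heap: [0-8 ALLOC][9-42 FREE]
Op 2: free(a) -> (freed a); heap: [0-42 FREE]
Op 3: b = malloc(8) -> b = 0; heap: [0-7 ALLOC][8-42 FREE]
Op 4: c = malloc(8) -> c = 8; heap: [0-7 ALLOC][8-15 ALLOC][16-42 FREE]
Op 5: b = realloc(b, 6) -> b = 0; heap: [0-5 ALLOC][6-7 FREE][8-15 ALLOC][16-42 FREE]
free(c): c = 8 -> block [8-15 ALLOC]; mark free, coalesce with adjacent free neighbors -> [0-5 ALLOC][6-42 FREE]

Answer: [0-5 ALLOC][6-42 FREE]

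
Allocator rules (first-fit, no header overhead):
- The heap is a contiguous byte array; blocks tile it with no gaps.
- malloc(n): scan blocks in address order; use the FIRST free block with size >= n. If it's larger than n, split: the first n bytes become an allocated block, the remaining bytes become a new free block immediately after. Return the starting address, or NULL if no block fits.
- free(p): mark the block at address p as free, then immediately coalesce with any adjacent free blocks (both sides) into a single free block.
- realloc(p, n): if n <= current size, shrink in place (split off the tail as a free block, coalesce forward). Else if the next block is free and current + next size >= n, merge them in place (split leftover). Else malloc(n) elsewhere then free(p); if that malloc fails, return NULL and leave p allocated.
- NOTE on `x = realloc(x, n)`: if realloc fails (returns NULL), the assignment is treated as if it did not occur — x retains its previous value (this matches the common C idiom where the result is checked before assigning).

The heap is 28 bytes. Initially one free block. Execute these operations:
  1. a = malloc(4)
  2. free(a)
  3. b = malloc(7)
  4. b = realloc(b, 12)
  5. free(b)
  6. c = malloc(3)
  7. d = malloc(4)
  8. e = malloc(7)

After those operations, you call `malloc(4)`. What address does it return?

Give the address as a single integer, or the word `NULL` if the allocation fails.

Op 1: a = malloc(4) -> a = 0; heap: [0-3 ALLOC][4-27 FREE]
Op 2: free(a) -> (freed a); heap: [0-27 FREE]
Op 3: b = malloc(7) -> b = 0; heap: [0-6 ALLOC][7-27 FREE]
Op 4: b = realloc(b, 12) -> b = 0; heap: [0-11 ALLOC][12-27 FREE]
Op 5: free(b) -> (freed b); heap: [0-27 FREE]
Op 6: c = malloc(3) -> c = 0; heap: [0-2 ALLOC][3-27 FREE]
Op 7: d = malloc(4) -> d = 3; heap: [0-2 ALLOC][3-6 ALLOC][7-27 FREE]
Op 8: e = malloc(7) -> e = 7; heap: [0-2 ALLOC][3-6 ALLOC][7-13 ALLOC][14-27 FREE]
malloc(4): first-fit scan over [0-2 ALLOC][3-6 ALLOC][7-13 ALLOC][14-27 FREE] -> 14

Answer: 14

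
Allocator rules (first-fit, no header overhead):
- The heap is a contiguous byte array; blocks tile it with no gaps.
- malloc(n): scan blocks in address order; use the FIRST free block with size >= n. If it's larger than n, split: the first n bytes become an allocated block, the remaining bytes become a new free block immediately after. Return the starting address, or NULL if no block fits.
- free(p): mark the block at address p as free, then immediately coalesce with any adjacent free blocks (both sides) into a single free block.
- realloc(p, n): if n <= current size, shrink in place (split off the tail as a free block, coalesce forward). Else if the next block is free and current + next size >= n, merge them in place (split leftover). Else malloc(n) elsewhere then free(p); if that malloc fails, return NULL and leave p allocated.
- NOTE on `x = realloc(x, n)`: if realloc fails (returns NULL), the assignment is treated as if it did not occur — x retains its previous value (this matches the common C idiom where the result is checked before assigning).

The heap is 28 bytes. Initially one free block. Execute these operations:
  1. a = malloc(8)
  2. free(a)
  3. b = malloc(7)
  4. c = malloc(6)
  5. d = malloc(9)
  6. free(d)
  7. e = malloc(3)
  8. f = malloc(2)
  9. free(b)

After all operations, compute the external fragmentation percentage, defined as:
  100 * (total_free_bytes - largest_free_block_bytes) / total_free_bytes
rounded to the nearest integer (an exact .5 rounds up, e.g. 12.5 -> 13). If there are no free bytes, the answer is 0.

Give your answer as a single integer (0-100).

Op 1: a = malloc(8) -> a = 0; heap: [0-7 ALLOC][8-27 FREE]
Op 2: free(a) -> (freed a); heap: [0-27 FREE]
Op 3: b = malloc(7) -> b = 0; heap: [0-6 ALLOC][7-27 FREE]
Op 4: c = malloc(6) -> c = 7; heap: [0-6 ALLOC][7-12 ALLOC][13-27 FREE]
Op 5: d = malloc(9) -> d = 13; heap: [0-6 ALLOC][7-12 ALLOC][13-21 ALLOC][22-27 FREE]
Op 6: free(d) -> (freed d); heap: [0-6 ALLOC][7-12 ALLOC][13-27 FREE]
Op 7: e = malloc(3) -> e = 13; heap: [0-6 ALLOC][7-12 ALLOC][13-15 ALLOC][16-27 FREE]
Op 8: f = malloc(2) -> f = 16; heap: [0-6 ALLOC][7-12 ALLOC][13-15 ALLOC][16-17 ALLOC][18-27 FREE]
Op 9: free(b) -> (freed b); heap: [0-6 FREE][7-12 ALLOC][13-15 ALLOC][16-17 ALLOC][18-27 FREE]
Free blocks: [7 10] total_free=17 largest=10 -> 100*(17-10)/17 = 700/17 ≈ 41.176 -> rounds to 41

Answer: 41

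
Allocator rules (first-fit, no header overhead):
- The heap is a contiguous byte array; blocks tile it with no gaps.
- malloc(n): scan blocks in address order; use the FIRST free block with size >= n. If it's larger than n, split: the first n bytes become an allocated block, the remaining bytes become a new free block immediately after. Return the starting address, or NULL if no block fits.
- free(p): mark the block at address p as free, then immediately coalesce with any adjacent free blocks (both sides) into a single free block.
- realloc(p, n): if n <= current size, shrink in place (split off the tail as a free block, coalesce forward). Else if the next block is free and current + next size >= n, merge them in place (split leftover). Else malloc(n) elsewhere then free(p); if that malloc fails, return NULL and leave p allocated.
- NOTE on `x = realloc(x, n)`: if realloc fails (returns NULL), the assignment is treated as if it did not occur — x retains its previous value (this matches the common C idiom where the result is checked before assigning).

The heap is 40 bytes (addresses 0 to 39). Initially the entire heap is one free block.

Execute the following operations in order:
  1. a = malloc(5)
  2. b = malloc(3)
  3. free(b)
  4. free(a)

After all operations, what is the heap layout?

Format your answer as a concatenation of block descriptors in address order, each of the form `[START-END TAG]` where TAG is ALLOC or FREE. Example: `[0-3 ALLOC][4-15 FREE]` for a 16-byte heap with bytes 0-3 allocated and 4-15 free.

Op 1: a = malloc(5) -> a = 0; heap: [0-4 ALLOC][5-39 FREE]
Op 2: b = malloc(3) -> b = 5; heap: [0-4 ALLOC][5-7 ALLOC][8-39 FREE]
Op 3: free(b) -> (freed b); heap: [0-4 ALLOC][5-39 FREE]
Op 4: free(a) -> (freed a); heap: [0-39 FREE]

Answer: [0-39 FREE]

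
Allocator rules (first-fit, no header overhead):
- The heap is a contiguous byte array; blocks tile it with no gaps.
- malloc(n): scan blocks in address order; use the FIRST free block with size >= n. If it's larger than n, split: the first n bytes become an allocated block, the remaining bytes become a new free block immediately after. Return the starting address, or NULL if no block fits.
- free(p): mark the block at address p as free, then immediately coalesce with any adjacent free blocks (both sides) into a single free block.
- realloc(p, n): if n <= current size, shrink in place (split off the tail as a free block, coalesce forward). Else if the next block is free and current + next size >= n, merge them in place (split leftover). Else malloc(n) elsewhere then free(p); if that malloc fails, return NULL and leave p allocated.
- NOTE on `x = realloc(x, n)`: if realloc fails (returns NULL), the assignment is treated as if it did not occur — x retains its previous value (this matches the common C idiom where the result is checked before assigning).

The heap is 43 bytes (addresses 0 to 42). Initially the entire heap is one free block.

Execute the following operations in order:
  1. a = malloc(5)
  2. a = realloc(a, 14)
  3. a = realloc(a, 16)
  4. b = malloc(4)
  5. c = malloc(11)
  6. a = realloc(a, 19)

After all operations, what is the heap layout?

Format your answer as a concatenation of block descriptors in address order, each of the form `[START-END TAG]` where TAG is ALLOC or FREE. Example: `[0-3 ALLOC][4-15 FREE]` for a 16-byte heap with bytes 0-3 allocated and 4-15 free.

Op 1: a = malloc(5) -> a = 0; heap: [0-4 ALLOC][5-42 FREE]
Op 2: a = realloc(a, 14) -> a = 0; heap: [0-13 ALLOC][14-42 FREE]
Op 3: a = realloc(a, 16) -> a = 0; heap: [0-15 ALLOC][16-42 FREE]
Op 4: b = malloc(4) -> b = 16; heap: [0-15 ALLOC][16-19 ALLOC][20-42 FREE]
Op 5: c = malloc(11) -> c = 20; heap: [0-15 ALLOC][16-19 ALLOC][20-30 ALLOC][31-42 FREE]
Op 6: a = realloc(a, 19) -> NULL (a unchanged); heap: [0-15 ALLOC][16-19 ALLOC][20-30 ALLOC][31-42 FREE]

Answer: [0-15 ALLOC][16-19 ALLOC][20-30 ALLOC][31-42 FREE]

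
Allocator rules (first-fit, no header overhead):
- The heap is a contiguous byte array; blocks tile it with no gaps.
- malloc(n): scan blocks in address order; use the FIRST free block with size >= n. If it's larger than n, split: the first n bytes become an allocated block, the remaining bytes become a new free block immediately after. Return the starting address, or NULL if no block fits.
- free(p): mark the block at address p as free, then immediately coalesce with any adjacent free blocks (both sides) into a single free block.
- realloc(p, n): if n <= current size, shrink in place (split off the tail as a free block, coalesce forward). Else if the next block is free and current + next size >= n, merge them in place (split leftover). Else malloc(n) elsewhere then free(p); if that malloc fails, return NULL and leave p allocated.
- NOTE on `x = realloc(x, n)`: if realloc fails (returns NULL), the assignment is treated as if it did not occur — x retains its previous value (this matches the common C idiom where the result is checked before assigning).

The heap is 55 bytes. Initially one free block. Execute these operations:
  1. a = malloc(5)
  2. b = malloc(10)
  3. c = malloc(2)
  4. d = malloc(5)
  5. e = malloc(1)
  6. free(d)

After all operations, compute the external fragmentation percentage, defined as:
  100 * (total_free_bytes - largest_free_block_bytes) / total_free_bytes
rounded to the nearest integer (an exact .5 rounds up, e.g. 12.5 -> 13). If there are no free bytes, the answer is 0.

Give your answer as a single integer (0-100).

Answer: 14

Derivation:
Op 1: a = malloc(5) -> a = 0; heap: [0-4 ALLOC][5-54 FREE]
Op 2: b = malloc(10) -> b = 5; heap: [0-4 ALLOC][5-14 ALLOC][15-54 FREE]
Op 3: c = malloc(2) -> c = 15; heap: [0-4 ALLOC][5-14 ALLOC][15-16 ALLOC][17-54 FREE]
Op 4: d = malloc(5) -> d = 17; heap: [0-4 ALLOC][5-14 ALLOC][15-16 ALLOC][17-21 ALLOC][22-54 FREE]
Op 5: e = malloc(1) -> e = 22; heap: [0-4 ALLOC][5-14 ALLOC][15-16 ALLOC][17-21 ALLOC][22-22 ALLOC][23-54 FREE]
Op 6: free(d) -> (freed d); heap: [0-4 ALLOC][5-14 ALLOC][15-16 ALLOC][17-21 FREE][22-22 ALLOC][23-54 FREE]
Free blocks: [5 32] total_free=37 largest=32 -> 100*(37-32)/37 = 500/37 ≈ 13.514 -> rounds to 14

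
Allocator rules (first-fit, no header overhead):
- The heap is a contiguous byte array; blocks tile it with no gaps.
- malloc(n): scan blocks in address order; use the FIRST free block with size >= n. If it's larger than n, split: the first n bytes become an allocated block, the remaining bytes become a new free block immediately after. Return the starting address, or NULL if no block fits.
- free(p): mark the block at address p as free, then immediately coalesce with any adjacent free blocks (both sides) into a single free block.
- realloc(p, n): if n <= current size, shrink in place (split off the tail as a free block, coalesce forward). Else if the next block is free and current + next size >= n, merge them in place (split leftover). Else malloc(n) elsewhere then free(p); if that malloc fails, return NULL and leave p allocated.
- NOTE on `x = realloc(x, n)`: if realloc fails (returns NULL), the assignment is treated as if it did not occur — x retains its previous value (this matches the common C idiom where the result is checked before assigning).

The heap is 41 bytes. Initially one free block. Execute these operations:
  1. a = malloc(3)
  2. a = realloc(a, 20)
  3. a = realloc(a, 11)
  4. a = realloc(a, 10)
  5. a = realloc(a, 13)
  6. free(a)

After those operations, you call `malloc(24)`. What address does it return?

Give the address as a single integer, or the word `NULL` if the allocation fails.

Op 1: a = malloc(3) -> a = 0; heap: [0-2 ALLOC][3-40 FREE]
Op 2: a = realloc(a, 20) -> a = 0; heap: [0-19 ALLOC][20-40 FREE]
Op 3: a = realloc(a, 11) -> a = 0; heap: [0-10 ALLOC][11-40 FREE]
Op 4: a = realloc(a, 10) -> a = 0; heap: [0-9 ALLOC][10-40 FREE]
Op 5: a = realloc(a, 13) -> a = 0; heap: [0-12 ALLOC][13-40 FREE]
Op 6: free(a) -> (freed a); heap: [0-40 FREE]
malloc(24): first-fit scan over [0-40 FREE] -> 0

Answer: 0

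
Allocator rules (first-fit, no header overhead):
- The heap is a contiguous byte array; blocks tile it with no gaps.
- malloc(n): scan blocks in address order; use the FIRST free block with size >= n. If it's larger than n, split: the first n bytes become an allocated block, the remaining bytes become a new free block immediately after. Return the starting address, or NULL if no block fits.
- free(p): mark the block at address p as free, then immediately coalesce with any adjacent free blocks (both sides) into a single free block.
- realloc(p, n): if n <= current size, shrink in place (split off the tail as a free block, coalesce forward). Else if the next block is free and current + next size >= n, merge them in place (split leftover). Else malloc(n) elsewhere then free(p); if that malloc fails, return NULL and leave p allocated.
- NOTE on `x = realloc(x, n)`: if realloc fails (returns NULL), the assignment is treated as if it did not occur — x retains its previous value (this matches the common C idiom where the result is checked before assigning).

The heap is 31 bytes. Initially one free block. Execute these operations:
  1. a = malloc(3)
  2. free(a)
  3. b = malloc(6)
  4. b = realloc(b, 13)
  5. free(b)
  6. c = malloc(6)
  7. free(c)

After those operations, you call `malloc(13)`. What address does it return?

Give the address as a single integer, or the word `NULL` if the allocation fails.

Op 1: a = malloc(3) -> a = 0; heap: [0-2 ALLOC][3-30 FREE]
Op 2: free(a) -> (freed a); heap: [0-30 FREE]
Op 3: b = malloc(6) -> b = 0; heap: [0-5 ALLOC][6-30 FREE]
Op 4: b = realloc(b, 13) -> b = 0; heap: [0-12 ALLOC][13-30 FREE]
Op 5: free(b) -> (freed b); heap: [0-30 FREE]
Op 6: c = malloc(6) -> c = 0; heap: [0-5 ALLOC][6-30 FREE]
Op 7: free(c) -> (freed c); heap: [0-30 FREE]
malloc(13): first-fit scan over [0-30 FREE] -> 0

Answer: 0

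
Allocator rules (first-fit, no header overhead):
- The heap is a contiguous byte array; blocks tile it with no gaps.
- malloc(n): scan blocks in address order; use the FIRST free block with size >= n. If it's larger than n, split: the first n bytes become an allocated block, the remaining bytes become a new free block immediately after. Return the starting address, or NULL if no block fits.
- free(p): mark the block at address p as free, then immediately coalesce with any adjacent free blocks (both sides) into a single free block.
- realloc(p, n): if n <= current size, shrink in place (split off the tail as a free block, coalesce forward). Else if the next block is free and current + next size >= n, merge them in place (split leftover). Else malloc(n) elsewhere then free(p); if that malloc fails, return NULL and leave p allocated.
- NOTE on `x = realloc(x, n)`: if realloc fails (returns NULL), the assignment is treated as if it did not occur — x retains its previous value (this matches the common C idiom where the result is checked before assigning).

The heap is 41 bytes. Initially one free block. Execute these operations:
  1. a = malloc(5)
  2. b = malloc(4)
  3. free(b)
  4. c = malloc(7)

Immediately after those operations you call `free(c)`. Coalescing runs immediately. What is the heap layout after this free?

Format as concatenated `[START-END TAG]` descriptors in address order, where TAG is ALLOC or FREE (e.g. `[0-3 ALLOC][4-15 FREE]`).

Answer: [0-4 ALLOC][5-40 FREE]

Derivation:
Op 1: a = malloc(5) -> a = 0; heap: [0-4 ALLOC][5-40 FREE]
Op 2: b = malloc(4) -> b = 5; heap: [0-4 ALLOC][5-8 ALLOC][9-40 FREE]
Op 3: free(b) -> (freed b); heap: [0-4 ALLOC][5-40 FREE]
Op 4: c = malloc(7) -> c = 5; heap: [0-4 ALLOC][5-11 ALLOC][12-40 FREE]
free(c): c = 5 -> block [5-11 ALLOC]; mark free, coalesce with adjacent free neighbors -> [0-4 ALLOC][5-40 FREE]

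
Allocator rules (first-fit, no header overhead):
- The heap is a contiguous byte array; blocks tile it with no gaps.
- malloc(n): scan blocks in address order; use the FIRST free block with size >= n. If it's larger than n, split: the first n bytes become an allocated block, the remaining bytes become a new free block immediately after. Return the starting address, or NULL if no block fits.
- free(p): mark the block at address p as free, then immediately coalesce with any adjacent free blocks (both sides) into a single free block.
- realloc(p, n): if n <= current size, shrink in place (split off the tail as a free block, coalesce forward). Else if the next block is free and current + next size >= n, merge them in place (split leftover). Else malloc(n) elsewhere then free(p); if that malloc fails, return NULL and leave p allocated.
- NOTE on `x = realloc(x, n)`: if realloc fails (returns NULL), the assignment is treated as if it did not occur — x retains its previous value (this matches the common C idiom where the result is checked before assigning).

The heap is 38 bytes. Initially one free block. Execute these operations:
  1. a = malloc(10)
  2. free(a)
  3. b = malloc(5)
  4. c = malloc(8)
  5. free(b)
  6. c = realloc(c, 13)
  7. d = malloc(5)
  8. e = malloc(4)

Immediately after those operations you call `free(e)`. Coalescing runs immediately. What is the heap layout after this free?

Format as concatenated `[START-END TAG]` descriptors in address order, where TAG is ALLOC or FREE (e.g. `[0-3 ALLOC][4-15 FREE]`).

Answer: [0-4 ALLOC][5-17 ALLOC][18-37 FREE]

Derivation:
Op 1: a = malloc(10) -> a = 0; heap: [0-9 ALLOC][10-37 FREE]
Op 2: free(a) -> (freed a); heap: [0-37 FREE]
Op 3: b = malloc(5) -> b = 0; heap: [0-4 ALLOC][5-37 FREE]
Op 4: c = malloc(8) -> c = 5; heap: [0-4 ALLOC][5-12 ALLOC][13-37 FREE]
Op 5: free(b) -> (freed b); heap: [0-4 FREE][5-12 ALLOC][13-37 FREE]
Op 6: c = realloc(c, 13) -> c = 5; heap: [0-4 FREE][5-17 ALLOC][18-37 FREE]
Op 7: d = malloc(5) -> d = 0; heap: [0-4 ALLOC][5-17 ALLOC][18-37 FREE]
Op 8: e = malloc(4) -> e = 18; heap: [0-4 ALLOC][5-17 ALLOC][18-21 ALLOC][22-37 FREE]
free(e): e = 18 -> block [18-21 ALLOC]; mark free, coalesce with adjacent free neighbors -> [0-4 ALLOC][5-17 ALLOC][18-37 FREE]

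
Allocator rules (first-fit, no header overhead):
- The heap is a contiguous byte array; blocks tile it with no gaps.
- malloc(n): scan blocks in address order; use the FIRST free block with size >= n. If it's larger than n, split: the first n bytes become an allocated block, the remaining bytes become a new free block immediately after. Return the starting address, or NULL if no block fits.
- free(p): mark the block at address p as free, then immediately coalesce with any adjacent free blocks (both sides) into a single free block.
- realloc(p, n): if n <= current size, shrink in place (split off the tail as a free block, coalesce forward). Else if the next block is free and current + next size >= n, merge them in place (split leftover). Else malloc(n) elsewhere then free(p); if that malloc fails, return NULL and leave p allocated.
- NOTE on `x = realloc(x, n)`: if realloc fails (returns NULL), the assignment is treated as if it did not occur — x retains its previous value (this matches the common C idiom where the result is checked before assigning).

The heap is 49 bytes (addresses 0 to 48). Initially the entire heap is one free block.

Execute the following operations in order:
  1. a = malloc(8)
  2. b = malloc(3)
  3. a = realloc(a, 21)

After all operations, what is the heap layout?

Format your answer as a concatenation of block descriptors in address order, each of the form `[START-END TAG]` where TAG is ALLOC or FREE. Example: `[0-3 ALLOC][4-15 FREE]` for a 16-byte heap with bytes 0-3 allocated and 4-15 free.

Op 1: a = malloc(8) -> a = 0; heap: [0-7 ALLOC][8-48 FREE]
Op 2: b = malloc(3) -> b = 8; heap: [0-7 ALLOC][8-10 ALLOC][11-48 FREE]
Op 3: a = realloc(a, 21) -> a = 11; heap: [0-7 FREE][8-10 ALLOC][11-31 ALLOC][32-48 FREE]

Answer: [0-7 FREE][8-10 ALLOC][11-31 ALLOC][32-48 FREE]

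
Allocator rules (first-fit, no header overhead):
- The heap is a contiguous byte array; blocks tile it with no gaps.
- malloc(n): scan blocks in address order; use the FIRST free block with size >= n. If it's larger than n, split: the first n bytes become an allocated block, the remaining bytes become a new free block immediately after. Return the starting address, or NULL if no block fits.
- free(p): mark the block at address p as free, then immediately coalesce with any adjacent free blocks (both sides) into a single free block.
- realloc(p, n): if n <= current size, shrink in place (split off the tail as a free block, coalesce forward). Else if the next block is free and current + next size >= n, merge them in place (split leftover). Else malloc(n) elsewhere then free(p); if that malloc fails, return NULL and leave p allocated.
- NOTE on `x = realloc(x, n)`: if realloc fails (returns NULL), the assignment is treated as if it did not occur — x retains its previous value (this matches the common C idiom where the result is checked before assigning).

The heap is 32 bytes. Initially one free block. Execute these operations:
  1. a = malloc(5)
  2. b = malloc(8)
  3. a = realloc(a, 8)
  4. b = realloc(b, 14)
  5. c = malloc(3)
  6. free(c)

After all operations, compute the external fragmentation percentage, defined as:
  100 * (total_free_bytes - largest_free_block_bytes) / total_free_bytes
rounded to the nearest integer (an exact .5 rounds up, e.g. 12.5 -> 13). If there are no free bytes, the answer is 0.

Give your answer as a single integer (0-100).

Op 1: a = malloc(5) -> a = 0; heap: [0-4 ALLOC][5-31 FREE]
Op 2: b = malloc(8) -> b = 5; heap: [0-4 ALLOC][5-12 ALLOC][13-31 FREE]
Op 3: a = realloc(a, 8) -> a = 13; heap: [0-4 FREE][5-12 ALLOC][13-20 ALLOC][21-31 FREE]
Op 4: b = realloc(b, 14) -> NULL (b unchanged); heap: [0-4 FREE][5-12 ALLOC][13-20 ALLOC][21-31 FREE]
Op 5: c = malloc(3) -> c = 0; heap: [0-2 ALLOC][3-4 FREE][5-12 ALLOC][13-20 ALLOC][21-31 FREE]
Op 6: free(c) -> (freed c); heap: [0-4 FREE][5-12 ALLOC][13-20 ALLOC][21-31 FREE]
Free blocks: [5 11] total_free=16 largest=11 -> 100*(16-11)/16 = 500/16 = 31.25 -> rounds to 31

Answer: 31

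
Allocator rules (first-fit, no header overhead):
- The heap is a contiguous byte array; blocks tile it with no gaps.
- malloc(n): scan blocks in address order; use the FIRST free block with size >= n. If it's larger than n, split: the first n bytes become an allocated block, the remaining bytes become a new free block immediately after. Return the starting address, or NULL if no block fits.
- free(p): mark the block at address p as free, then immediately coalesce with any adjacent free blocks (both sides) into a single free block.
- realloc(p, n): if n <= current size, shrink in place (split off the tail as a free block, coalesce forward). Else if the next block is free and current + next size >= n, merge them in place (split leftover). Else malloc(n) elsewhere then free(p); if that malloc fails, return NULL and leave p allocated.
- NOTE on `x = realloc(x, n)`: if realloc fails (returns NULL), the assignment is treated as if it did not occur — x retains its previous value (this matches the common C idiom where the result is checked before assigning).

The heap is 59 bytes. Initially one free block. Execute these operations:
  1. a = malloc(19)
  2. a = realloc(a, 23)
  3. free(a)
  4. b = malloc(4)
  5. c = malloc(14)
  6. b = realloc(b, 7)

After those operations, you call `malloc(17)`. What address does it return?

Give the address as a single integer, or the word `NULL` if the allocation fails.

Op 1: a = malloc(19) -> a = 0; heap: [0-18 ALLOC][19-58 FREE]
Op 2: a = realloc(a, 23) -> a = 0; heap: [0-22 ALLOC][23-58 FREE]
Op 3: free(a) -> (freed a); heap: [0-58 FREE]
Op 4: b = malloc(4) -> b = 0; heap: [0-3 ALLOC][4-58 FREE]
Op 5: c = malloc(14) -> c = 4; heap: [0-3 ALLOC][4-17 ALLOC][18-58 FREE]
Op 6: b = realloc(b, 7) -> b = 18; heap: [0-3 FREE][4-17 ALLOC][18-24 ALLOC][25-58 FREE]
malloc(17): first-fit scan over [0-3 FREE][4-17 ALLOC][18-24 ALLOC][25-58 FREE] -> 25

Answer: 25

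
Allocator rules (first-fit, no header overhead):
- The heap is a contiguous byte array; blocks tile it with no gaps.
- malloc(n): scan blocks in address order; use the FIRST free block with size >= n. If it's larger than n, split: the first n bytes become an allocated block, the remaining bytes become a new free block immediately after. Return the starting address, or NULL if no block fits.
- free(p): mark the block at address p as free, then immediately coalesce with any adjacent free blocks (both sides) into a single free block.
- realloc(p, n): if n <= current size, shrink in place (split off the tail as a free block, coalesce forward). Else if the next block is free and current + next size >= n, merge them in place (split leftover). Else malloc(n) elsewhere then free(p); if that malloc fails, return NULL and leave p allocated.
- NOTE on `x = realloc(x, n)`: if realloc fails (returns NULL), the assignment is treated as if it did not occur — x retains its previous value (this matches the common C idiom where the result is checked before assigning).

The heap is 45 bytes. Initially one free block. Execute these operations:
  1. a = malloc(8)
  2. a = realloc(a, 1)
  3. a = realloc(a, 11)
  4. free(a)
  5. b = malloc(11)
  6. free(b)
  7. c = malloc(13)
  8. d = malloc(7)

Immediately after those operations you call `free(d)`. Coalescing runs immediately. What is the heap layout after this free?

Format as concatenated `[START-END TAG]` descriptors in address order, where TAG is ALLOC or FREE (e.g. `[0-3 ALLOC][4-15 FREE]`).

Op 1: a = malloc(8) -> a = 0; heap: [0-7 ALLOC][8-44 FREE]
Op 2: a = realloc(a, 1) -> a = 0; heap: [0-0 ALLOC][1-44 FREE]
Op 3: a = realloc(a, 11) -> a = 0; heap: [0-10 ALLOC][11-44 FREE]
Op 4: free(a) -> (freed a); heap: [0-44 FREE]
Op 5: b = malloc(11) -> b = 0; heap: [0-10 ALLOC][11-44 FREE]
Op 6: free(b) -> (freed b); heap: [0-44 FREE]
Op 7: c = malloc(13) -> c = 0; heap: [0-12 ALLOC][13-44 FREE]
Op 8: d = malloc(7) -> d = 13; heap: [0-12 ALLOC][13-19 ALLOC][20-44 FREE]
free(d): d = 13 -> block [13-19 ALLOC]; mark free, coalesce with adjacent free neighbors -> [0-12 ALLOC][13-44 FREE]

Answer: [0-12 ALLOC][13-44 FREE]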